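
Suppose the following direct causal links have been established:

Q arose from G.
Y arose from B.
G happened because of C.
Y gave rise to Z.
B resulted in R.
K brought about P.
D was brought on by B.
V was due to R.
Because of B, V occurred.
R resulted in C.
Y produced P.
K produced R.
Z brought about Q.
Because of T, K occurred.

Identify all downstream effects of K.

C, G, P, Q, R, V

Direct effects: R, P.
2 steps out: C, V.
3 steps out: G.
4 steps out: Q.
Not reachable from it: T, B, D, Y, Z.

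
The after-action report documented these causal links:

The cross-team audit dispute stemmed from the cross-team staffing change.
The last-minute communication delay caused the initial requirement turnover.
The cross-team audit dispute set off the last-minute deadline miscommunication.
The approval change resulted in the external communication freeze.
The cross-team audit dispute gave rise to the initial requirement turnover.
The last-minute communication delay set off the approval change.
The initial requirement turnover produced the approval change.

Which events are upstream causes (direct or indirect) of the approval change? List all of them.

Immediate causes of the approval change: the last-minute communication delay, the initial requirement turnover.
Further upstream: the cross-team staffing change, the cross-team audit dispute.

the cross-team audit dispute, the cross-team staffing change, the initial requirement turnover, the last-minute communication delay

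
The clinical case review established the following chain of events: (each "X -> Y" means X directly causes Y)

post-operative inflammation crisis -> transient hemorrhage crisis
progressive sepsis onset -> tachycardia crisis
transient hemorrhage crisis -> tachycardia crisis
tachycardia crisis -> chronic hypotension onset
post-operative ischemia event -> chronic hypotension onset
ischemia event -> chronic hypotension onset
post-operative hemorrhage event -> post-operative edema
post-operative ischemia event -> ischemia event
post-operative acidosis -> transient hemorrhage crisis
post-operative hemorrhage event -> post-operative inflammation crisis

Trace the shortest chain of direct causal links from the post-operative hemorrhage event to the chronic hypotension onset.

the post-operative hemorrhage event → the post-operative inflammation crisis
the post-operative inflammation crisis → the transient hemorrhage crisis
the transient hemorrhage crisis → the tachycardia crisis
the tachycardia crisis → the chronic hypotension onset
Length: 4 steps.

the post-operative hemorrhage event → the post-operative inflammation crisis → the transient hemorrhage crisis → the tachycardia crisis → the chronic hypotension onset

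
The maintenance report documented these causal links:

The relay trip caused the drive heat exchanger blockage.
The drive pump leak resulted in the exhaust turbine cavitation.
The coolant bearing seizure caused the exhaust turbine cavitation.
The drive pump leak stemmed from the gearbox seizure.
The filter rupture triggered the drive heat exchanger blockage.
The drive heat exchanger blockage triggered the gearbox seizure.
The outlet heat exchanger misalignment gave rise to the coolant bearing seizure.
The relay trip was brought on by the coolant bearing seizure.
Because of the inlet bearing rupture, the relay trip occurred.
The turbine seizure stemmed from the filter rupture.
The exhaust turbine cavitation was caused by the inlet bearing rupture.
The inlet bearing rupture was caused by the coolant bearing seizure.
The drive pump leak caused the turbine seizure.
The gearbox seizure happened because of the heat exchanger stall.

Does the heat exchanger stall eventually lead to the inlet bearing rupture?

The heat exchanger stall leads to the gearbox seizure, the drive pump leak, the turbine seizure, the exhaust turbine cavitation; the inlet bearing rupture is not among them.

No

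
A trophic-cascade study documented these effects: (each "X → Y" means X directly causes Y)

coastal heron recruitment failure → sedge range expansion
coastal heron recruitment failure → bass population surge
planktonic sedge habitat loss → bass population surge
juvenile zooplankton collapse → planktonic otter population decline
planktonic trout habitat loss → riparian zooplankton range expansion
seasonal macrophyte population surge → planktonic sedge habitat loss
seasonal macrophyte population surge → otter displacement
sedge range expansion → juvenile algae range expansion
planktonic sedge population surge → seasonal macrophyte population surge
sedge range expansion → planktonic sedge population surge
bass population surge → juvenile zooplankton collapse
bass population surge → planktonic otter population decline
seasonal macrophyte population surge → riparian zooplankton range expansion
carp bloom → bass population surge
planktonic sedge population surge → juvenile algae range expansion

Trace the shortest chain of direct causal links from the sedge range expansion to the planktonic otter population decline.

the sedge range expansion → the planktonic sedge population surge
the planktonic sedge population surge → the seasonal macrophyte population surge
the seasonal macrophyte population surge → the planktonic sedge habitat loss
the planktonic sedge habitat loss → the bass population surge
the bass population surge → the planktonic otter population decline
Length: 5 steps.

the sedge range expansion → the planktonic sedge population surge → the seasonal macrophyte population surge → the planktonic sedge habitat loss → the bass population surge → the planktonic otter population decline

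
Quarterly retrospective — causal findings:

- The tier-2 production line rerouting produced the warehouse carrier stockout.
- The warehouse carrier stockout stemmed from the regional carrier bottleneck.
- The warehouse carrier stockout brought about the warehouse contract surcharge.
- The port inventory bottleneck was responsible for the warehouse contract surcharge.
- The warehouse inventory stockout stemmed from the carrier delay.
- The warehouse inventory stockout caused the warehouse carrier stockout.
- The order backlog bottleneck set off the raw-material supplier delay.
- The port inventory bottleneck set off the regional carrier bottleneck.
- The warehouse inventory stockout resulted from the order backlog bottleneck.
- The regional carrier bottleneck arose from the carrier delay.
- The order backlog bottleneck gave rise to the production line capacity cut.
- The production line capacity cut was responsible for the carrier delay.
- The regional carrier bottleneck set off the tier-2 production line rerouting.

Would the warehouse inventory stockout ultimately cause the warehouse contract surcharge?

Yes

There is a causal chain: the warehouse inventory stockout → the warehouse carrier stockout → the warehouse contract surcharge.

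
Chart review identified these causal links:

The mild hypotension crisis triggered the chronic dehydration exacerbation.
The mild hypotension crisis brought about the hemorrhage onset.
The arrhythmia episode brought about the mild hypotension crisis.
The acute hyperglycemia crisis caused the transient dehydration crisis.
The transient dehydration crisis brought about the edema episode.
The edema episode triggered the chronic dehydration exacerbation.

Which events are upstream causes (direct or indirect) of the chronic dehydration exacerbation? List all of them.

the acute hyperglycemia crisis, the arrhythmia episode, the edema episode, the mild hypotension crisis, the transient dehydration crisis

Immediate causes of the chronic dehydration exacerbation: the edema episode, the mild hypotension crisis.
Further upstream: the acute hyperglycemia crisis, the transient dehydration crisis, the arrhythmia episode.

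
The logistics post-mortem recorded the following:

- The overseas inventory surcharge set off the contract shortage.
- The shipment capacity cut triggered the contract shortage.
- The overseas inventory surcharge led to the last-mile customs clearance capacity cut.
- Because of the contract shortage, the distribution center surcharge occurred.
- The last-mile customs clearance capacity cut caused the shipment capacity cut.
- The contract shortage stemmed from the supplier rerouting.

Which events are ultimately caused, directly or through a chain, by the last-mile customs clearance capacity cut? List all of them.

Direct effects: the shipment capacity cut.
2 steps out: the contract shortage.
3 steps out: the distribution center surcharge.
Not reachable from it: the overseas inventory surcharge, the supplier rerouting.

the contract shortage, the distribution center surcharge, the shipment capacity cut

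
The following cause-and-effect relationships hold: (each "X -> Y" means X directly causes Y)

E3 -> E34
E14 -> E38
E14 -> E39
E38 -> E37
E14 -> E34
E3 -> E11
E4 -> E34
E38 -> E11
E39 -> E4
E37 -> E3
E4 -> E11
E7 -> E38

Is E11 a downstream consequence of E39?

Yes

There is a causal chain: E39 → E4 → E11.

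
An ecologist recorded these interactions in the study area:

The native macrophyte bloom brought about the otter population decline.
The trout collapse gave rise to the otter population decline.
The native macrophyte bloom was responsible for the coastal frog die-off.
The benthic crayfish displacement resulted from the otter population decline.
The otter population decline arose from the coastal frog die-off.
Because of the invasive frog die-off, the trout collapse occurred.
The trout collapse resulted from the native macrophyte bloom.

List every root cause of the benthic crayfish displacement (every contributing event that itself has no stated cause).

the invasive frog die-off, the native macrophyte bloom

Tracing upstream from the benthic crayfish displacement: the benthic crayfish displacement ← the otter population decline ← the native macrophyte bloom.
A separate upstream branch: the benthic crayfish displacement ← the otter population decline ← the trout collapse ← the invasive frog die-off.
Each of those chain origins has no stated cause.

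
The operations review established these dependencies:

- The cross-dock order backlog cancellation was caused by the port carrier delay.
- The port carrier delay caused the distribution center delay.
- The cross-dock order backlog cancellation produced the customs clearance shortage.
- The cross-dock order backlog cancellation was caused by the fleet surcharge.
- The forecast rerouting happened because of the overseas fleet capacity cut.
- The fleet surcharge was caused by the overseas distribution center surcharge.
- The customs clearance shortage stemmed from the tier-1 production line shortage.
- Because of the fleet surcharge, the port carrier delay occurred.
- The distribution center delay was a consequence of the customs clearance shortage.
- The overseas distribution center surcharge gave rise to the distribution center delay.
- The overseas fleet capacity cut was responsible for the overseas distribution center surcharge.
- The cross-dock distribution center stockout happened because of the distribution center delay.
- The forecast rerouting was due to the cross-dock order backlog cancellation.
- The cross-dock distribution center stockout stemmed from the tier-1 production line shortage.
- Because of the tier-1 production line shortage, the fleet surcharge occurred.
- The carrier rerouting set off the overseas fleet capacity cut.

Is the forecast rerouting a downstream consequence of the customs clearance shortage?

The customs clearance shortage leads to the distribution center delay, the cross-dock distribution center stockout; the forecast rerouting is not among them.

No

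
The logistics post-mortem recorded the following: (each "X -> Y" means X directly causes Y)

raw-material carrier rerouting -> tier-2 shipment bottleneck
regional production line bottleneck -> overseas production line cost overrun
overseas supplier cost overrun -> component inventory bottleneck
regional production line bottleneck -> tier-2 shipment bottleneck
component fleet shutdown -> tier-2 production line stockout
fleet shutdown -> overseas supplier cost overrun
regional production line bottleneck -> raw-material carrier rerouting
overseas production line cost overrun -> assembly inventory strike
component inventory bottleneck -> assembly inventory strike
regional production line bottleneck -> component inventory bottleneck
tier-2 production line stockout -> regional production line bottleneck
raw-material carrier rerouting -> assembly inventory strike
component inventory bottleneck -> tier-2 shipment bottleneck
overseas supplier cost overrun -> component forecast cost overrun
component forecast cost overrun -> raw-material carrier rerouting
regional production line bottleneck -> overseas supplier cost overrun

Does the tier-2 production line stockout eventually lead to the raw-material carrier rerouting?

There is a causal chain: the tier-2 production line stockout → the regional production line bottleneck → the raw-material carrier rerouting.

Yes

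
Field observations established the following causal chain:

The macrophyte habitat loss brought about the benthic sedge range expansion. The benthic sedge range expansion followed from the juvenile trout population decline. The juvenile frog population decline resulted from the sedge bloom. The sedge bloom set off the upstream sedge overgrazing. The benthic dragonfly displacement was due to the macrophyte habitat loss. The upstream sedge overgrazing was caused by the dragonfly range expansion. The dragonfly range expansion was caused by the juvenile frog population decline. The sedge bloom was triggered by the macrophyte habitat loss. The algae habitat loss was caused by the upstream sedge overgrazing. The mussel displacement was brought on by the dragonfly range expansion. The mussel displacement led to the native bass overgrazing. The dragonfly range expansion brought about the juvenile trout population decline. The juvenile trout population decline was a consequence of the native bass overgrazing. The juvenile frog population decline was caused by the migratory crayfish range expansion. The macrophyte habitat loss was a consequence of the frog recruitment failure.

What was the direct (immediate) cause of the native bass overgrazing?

Upstream contributors include the frog recruitment failure, the macrophyte habitat loss, the sedge bloom, the juvenile frog population decline, the dragonfly range expansion, the migratory crayfish range expansion, but only the mussel displacement feeds directly into the native bass overgrazing.

the mussel displacement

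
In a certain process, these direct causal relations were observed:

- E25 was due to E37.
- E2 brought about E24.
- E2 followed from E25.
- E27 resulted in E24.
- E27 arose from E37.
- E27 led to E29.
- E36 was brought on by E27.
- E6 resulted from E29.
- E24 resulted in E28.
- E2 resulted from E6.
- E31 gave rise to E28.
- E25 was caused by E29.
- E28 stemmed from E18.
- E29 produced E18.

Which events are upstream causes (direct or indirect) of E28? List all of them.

Immediate causes of E28: E24, E18, E31.
Further upstream: E37, E27, E29, E25, E6, E2.

E18, E2, E24, E25, E27, E29, E31, E37, E6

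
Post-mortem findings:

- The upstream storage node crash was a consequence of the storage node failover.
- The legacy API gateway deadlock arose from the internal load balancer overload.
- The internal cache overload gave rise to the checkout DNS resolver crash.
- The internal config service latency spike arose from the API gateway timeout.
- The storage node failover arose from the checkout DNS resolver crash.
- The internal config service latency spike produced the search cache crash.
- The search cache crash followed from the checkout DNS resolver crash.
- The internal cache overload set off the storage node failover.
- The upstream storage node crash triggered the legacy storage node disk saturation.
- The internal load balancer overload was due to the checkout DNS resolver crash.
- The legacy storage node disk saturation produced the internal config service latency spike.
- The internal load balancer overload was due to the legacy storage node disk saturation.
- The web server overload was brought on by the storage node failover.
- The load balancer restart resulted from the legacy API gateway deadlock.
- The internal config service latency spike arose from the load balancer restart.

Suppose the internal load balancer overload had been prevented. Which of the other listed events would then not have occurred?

the legacy API gateway deadlock, the load balancer restart

Downstream of the internal load balancer overload: the legacy API gateway deadlock, the load balancer restart, the internal config service latency spike, the search cache crash.
Of those, still caused via another path: the internal config service latency spike, the search cache crash.
The remainder have no surviving cause.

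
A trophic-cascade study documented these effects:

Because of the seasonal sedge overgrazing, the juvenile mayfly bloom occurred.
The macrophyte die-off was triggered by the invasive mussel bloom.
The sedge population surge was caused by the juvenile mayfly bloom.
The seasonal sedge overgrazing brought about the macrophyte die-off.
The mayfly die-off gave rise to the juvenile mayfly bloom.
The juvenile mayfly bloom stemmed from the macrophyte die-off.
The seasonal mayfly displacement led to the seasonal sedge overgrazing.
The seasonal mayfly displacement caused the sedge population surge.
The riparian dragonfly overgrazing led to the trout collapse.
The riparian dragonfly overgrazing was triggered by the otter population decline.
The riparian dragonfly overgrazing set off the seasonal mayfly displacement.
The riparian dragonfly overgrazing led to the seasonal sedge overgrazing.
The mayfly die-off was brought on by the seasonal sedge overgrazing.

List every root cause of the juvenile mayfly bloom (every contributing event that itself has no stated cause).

the invasive mussel bloom, the otter population decline

Tracing upstream from the juvenile mayfly bloom: the juvenile mayfly bloom ← the seasonal sedge overgrazing ← the riparian dragonfly overgrazing ← the otter population decline.
A separate upstream branch: the juvenile mayfly bloom ← the macrophyte die-off ← the invasive mussel bloom.
Each of those chain origins has no stated cause.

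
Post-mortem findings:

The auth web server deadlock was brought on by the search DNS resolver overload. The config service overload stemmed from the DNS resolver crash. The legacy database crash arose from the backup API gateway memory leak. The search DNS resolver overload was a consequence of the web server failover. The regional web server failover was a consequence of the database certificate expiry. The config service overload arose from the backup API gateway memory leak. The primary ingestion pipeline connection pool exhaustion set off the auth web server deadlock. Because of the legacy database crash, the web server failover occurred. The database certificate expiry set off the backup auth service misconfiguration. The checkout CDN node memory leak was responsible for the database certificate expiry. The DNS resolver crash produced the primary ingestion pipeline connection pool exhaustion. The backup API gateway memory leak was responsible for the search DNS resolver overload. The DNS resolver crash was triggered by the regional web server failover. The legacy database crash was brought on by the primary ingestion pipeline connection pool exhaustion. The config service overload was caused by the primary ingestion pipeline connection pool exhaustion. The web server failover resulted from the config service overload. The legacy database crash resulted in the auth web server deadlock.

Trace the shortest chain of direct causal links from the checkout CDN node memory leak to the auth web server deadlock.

the checkout CDN node memory leak → the database certificate expiry
the database certificate expiry → the regional web server failover
the regional web server failover → the DNS resolver crash
the DNS resolver crash → the primary ingestion pipeline connection pool exhaustion
the primary ingestion pipeline connection pool exhaustion → the auth web server deadlock
Length: 5 steps.

the checkout CDN node memory leak → the database certificate expiry → the regional web server failover → the DNS resolver crash → the primary ingestion pipeline connection pool exhaustion → the auth web server deadlock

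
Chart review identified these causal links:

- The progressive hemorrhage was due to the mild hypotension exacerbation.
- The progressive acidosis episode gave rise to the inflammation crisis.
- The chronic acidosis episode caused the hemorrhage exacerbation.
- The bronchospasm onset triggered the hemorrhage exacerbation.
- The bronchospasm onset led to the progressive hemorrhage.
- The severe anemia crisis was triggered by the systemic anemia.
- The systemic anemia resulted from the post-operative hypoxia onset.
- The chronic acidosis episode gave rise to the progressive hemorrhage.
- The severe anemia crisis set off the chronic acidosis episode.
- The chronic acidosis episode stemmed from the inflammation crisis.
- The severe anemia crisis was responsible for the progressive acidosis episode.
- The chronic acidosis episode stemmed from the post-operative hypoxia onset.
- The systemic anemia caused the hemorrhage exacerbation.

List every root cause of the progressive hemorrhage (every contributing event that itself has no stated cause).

the bronchospasm onset, the mild hypotension exacerbation, the post-operative hypoxia onset

Tracing upstream from the progressive hemorrhage: the progressive hemorrhage ← the chronic acidosis episode ← the post-operative hypoxia onset.
A separate upstream branch: the progressive hemorrhage ← the mild hypotension exacerbation.
A separate upstream branch: the progressive hemorrhage ← the bronchospasm onset.
Each of those chain origins has no stated cause.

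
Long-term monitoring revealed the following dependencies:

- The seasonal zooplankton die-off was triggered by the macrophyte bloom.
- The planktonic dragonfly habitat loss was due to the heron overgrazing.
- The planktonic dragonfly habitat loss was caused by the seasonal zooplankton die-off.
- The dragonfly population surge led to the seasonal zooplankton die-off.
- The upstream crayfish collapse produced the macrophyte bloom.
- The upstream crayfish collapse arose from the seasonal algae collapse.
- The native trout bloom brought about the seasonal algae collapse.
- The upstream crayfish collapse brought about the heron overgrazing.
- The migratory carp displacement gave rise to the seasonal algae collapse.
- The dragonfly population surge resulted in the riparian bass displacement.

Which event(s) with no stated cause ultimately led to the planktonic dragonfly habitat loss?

the dragonfly population surge, the migratory carp displacement, the native trout bloom

Tracing upstream from the planktonic dragonfly habitat loss: the planktonic dragonfly habitat loss ← the heron overgrazing ← the upstream crayfish collapse ← the seasonal algae collapse ← the native trout bloom.
A separate upstream branch: the planktonic dragonfly habitat loss ← the heron overgrazing ← the upstream crayfish collapse ← the seasonal algae collapse ← the migratory carp displacement.
A separate upstream branch: the planktonic dragonfly habitat loss ← the seasonal zooplankton die-off ← the dragonfly population surge.
Each of those chain origins has no stated cause.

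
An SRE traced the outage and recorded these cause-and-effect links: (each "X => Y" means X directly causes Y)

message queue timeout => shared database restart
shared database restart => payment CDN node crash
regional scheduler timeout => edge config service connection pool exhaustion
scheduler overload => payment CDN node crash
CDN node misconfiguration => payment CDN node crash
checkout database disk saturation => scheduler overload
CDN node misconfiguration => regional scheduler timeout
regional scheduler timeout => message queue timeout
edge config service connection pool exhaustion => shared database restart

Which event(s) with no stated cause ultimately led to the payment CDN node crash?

the CDN node misconfiguration, the checkout database disk saturation

Tracing upstream from the payment CDN node crash: the payment CDN node crash ← the CDN node misconfiguration.
A separate upstream branch: the payment CDN node crash ← the scheduler overload ← the checkout database disk saturation.
Each of those chain origins has no stated cause.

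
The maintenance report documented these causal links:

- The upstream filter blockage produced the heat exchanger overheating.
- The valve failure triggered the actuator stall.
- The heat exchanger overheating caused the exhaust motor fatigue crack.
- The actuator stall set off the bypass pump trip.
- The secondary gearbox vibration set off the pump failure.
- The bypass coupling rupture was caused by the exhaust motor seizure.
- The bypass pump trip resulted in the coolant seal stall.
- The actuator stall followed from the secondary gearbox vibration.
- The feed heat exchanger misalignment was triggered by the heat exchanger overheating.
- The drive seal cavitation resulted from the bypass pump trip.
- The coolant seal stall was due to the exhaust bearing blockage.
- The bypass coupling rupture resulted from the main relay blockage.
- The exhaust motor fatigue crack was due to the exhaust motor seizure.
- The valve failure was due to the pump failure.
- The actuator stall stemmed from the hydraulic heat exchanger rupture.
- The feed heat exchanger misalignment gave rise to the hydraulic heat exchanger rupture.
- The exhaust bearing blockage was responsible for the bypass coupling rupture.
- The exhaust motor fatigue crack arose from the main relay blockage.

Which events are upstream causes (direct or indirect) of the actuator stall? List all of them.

Immediate causes of the actuator stall: the secondary gearbox vibration, the hydraulic heat exchanger rupture, the valve failure.
Further upstream: the upstream filter blockage, the heat exchanger overheating, the pump failure, the feed heat exchanger misalignment.

the feed heat exchanger misalignment, the heat exchanger overheating, the hydraulic heat exchanger rupture, the pump failure, the secondary gearbox vibration, the upstream filter blockage, the valve failure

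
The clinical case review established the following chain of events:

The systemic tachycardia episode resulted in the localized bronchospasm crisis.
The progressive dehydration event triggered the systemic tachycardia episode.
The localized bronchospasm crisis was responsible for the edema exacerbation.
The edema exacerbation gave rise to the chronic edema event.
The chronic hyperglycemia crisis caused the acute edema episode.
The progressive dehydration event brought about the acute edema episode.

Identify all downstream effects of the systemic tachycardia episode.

Direct effects: the localized bronchospasm crisis.
2 steps out: the edema exacerbation.
3 steps out: the chronic edema event.
Not reachable from it: the progressive dehydration event, the acute edema episode, the chronic hyperglycemia crisis.

the chronic edema event, the edema exacerbation, the localized bronchospasm crisis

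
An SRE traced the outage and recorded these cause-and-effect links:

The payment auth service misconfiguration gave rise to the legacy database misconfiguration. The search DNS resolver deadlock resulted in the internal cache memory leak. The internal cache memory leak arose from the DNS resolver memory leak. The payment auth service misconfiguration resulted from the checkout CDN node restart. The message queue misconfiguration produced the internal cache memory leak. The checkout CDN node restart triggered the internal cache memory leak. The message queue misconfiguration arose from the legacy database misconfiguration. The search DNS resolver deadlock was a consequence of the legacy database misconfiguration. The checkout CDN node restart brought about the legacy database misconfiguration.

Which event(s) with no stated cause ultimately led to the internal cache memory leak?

Tracing upstream from the internal cache memory leak: the internal cache memory leak ← the DNS resolver memory leak.
A separate upstream branch: the internal cache memory leak ← the checkout CDN node restart.
Each of those chain origins has no stated cause.

the DNS resolver memory leak, the checkout CDN node restart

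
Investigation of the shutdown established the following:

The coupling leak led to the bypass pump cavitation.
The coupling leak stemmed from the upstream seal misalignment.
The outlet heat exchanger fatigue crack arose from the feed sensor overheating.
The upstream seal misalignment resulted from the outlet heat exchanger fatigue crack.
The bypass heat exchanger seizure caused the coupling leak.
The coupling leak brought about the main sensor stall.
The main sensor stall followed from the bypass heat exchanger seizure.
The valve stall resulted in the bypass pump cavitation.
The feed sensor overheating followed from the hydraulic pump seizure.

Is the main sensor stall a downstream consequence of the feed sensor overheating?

There is a causal chain: the feed sensor overheating → the outlet heat exchanger fatigue crack → the upstream seal misalignment → the coupling leak → the main sensor stall.

Yes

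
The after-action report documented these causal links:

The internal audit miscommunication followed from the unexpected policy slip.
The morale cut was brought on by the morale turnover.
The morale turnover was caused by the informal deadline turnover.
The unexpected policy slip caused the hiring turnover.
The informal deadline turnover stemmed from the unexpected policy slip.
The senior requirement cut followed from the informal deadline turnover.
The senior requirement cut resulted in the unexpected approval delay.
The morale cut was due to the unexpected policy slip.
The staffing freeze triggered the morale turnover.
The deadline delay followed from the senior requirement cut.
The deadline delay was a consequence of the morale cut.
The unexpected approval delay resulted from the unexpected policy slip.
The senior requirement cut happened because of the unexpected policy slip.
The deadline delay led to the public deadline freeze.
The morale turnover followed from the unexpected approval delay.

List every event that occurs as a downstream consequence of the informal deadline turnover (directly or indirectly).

the deadline delay, the morale cut, the morale turnover, the public deadline freeze, the senior requirement cut, the unexpected approval delay

Direct effects: the senior requirement cut, the morale turnover.
2 steps out: the unexpected approval delay, the morale cut, the deadline delay.
3 steps out: the public deadline freeze.
Not reachable from it: the unexpected policy slip, the hiring turnover, the staffing freeze, the internal audit miscommunication.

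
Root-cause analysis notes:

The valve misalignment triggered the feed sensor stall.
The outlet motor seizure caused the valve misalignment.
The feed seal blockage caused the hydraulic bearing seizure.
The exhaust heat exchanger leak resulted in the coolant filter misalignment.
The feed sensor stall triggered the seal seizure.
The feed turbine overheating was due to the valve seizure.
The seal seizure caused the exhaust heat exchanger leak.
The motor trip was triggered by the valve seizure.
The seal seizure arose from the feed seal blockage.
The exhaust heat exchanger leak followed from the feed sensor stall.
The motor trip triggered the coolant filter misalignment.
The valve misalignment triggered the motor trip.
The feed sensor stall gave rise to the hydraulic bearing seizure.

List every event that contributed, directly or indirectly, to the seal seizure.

Immediate causes of the seal seizure: the feed seal blockage, the feed sensor stall.
Further upstream: the outlet motor seizure, the valve misalignment.

the feed seal blockage, the feed sensor stall, the outlet motor seizure, the valve misalignment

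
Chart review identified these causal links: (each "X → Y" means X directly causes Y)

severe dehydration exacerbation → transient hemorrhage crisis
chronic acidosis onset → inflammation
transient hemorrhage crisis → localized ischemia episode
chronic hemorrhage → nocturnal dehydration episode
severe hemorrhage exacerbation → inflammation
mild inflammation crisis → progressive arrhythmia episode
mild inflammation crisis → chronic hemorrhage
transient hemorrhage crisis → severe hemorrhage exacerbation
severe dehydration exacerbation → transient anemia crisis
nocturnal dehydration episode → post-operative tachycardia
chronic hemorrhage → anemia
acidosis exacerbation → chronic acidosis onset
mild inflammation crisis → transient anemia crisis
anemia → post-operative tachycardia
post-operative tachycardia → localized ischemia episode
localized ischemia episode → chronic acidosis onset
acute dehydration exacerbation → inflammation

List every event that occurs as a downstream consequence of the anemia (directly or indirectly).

Direct effects: the post-operative tachycardia.
2 steps out: the localized ischemia episode.
3 steps out: the chronic acidosis onset.
4 steps out: the inflammation.
Not reachable from it: the mild inflammation crisis, the chronic hemorrhage, the progressive arrhythmia episode, the severe dehydration exacerbation, the nocturnal dehydration episode, the transient anemia crisis, the acute dehydration exacerbation, the transient hemorrhage crisis, the acidosis exacerbation, the severe hemorrhage exacerbation.

the chronic acidosis onset, the inflammation, the localized ischemia episode, the post-operative tachycardia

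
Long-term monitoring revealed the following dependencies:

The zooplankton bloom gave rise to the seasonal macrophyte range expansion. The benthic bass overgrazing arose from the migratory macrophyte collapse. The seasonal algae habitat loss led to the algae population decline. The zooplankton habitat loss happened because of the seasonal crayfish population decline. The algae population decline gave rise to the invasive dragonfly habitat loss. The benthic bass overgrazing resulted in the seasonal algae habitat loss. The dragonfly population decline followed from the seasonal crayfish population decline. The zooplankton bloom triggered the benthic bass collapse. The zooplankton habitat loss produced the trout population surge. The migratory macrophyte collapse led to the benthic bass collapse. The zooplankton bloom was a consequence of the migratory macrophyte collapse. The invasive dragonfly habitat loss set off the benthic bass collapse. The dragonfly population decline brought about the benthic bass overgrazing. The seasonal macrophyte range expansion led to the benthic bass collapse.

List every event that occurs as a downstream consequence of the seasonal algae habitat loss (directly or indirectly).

the algae population decline, the benthic bass collapse, the invasive dragonfly habitat loss

Direct effects: the algae population decline.
2 steps out: the invasive dragonfly habitat loss.
3 steps out: the benthic bass collapse.
Not reachable from it: the seasonal crayfish population decline, the migratory macrophyte collapse, the dragonfly population decline, the zooplankton bloom, the zooplankton habitat loss, the benthic bass overgrazing, the trout population surge, the seasonal macrophyte range expansion.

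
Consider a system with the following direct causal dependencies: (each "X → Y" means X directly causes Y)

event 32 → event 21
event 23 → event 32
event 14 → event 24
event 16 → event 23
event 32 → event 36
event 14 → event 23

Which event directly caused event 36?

event 32

Upstream contributors include event 14, event 23, event 16, but only event 32 feeds directly into event 36.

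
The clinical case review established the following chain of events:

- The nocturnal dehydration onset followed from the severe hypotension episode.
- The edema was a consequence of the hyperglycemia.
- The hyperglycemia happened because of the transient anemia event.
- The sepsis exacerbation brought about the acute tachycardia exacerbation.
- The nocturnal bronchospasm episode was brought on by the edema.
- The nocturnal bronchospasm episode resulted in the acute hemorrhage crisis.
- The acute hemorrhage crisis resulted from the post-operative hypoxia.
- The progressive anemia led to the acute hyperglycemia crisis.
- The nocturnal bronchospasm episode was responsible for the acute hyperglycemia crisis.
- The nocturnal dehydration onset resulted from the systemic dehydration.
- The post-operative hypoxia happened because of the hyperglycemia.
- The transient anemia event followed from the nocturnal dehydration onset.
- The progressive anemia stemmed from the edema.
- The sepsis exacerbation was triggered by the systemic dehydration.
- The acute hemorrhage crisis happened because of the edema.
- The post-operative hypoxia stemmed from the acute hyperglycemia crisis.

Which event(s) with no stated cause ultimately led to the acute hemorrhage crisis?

the severe hypotension episode, the systemic dehydration

Tracing upstream from the acute hemorrhage crisis: the acute hemorrhage crisis ← the edema ← the hyperglycemia ← the transient anemia event ← the nocturnal dehydration onset ← the severe hypotension episode.
A separate upstream branch: the acute hemorrhage crisis ← the edema ← the hyperglycemia ← the transient anemia event ← the nocturnal dehydration onset ← the systemic dehydration.
Each of those chain origins has no stated cause.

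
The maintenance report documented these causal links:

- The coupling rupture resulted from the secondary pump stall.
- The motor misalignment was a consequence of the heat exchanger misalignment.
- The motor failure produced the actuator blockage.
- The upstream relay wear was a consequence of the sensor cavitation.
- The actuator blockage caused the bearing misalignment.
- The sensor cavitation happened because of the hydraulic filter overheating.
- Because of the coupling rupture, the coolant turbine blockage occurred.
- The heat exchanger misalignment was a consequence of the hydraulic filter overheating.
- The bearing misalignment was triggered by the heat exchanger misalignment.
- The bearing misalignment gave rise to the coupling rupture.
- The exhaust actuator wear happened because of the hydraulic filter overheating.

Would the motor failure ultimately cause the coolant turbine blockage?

Yes

There is a causal chain: the motor failure → the actuator blockage → the bearing misalignment → the coupling rupture → the coolant turbine blockage.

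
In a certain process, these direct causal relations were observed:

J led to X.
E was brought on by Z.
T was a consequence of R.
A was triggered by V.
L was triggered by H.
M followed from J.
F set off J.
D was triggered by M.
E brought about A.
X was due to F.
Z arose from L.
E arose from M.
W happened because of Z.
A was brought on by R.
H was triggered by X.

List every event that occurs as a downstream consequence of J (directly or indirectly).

A, D, E, H, L, M, W, X, Z

Direct effects: M, X.
2 steps out: H, D, E.
3 steps out: L, A.
4 steps out: Z.
5 steps out: W.
Not reachable from it: F, R, T, V.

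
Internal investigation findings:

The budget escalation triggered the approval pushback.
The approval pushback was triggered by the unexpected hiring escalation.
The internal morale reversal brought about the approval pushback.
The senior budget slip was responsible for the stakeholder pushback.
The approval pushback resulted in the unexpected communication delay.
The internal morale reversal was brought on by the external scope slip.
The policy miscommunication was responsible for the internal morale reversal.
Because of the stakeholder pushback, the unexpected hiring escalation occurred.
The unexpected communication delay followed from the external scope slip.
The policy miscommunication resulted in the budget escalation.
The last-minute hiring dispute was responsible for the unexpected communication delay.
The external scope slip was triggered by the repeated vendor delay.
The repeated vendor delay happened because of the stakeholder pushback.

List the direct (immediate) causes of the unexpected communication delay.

the approval pushback, the external scope slip, the last-minute hiring dispute

Upstream contributors include the senior budget slip, the stakeholder pushback, the policy miscommunication, the unexpected hiring escalation, the budget escalation, the repeated vendor delay, the internal morale reversal, but only the approval pushback, the external scope slip, the last-minute hiring dispute feed directly into the unexpected communication delay.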